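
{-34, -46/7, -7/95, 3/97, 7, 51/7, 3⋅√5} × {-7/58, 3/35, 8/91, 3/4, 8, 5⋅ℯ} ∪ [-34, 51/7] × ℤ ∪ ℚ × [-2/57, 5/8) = ([-34, 51/7] × ℤ) ∪ (ℚ × [-2/57, 5/8)) ∪ ({-34, -46/7, -7/95, 3/97, 7, 51/7, 3⋅√5} × {-7/58, 3/35, 8/91, 3/4, 8, 5⋅ℯ})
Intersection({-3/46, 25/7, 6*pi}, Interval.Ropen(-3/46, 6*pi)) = {-3/46, 25/7}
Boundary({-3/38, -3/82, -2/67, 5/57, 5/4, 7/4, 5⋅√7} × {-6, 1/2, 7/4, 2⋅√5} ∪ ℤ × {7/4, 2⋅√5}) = (ℤ × {7/4, 2⋅√5}) ∪ ({-3/38, -3/82, -2/67, 5/57, 5/4, 7/4, 5⋅√7} × {-6, 1/2, 7/4, 2⋅√5})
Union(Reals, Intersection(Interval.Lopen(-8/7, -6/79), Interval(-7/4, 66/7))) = Interval(-oo, oo)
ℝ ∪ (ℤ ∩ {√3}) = ℝ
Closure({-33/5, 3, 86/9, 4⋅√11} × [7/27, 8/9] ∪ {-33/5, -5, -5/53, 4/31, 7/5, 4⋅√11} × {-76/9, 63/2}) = ({-33/5, 3, 86/9, 4⋅√11} × [7/27, 8/9]) ∪ ({-33/5, -5, -5/53, 4/31, 7/5, 4⋅√11} × {-76/9, 63/2})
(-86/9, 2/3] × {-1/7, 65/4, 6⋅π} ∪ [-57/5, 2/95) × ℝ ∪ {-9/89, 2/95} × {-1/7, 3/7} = ({-9/89, 2/95} × {-1/7, 3/7}) ∪ ([-57/5, 2/95) × ℝ) ∪ ((-86/9, 2/3] × {-1/7, 65/4, 6⋅π})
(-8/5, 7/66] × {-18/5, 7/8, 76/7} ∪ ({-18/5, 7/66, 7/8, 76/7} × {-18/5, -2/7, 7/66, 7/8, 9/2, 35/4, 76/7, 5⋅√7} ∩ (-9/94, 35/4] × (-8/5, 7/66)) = ({7/66, 7/8} × {-2/7}) ∪ ((-8/5, 7/66] × {-18/5, 7/8, 76/7})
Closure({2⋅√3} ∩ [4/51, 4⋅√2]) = {2⋅√3}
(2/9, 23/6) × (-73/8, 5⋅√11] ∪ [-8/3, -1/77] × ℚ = ([-8/3, -1/77] × ℚ) ∪ ((2/9, 23/6) × (-73/8, 5⋅√11])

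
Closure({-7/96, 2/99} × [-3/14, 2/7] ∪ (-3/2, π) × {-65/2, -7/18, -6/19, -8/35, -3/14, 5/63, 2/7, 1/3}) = ({-7/96, 2/99} × [-3/14, 2/7]) ∪ ([-3/2, π] × {-65/2, -7/18, -6/19, -8/35, -3/14, 5/63, 2/7, 1/3})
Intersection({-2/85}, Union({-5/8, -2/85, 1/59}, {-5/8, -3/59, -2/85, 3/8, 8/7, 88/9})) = {-2/85}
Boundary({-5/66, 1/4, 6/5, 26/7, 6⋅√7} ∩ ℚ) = {-5/66, 1/4, 6/5, 26/7}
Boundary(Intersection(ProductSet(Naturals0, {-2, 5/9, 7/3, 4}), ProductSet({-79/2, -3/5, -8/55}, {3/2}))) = EmptySet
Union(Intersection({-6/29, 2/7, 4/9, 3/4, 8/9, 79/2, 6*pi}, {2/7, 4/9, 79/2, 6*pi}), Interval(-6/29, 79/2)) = Interval(-6/29, 79/2)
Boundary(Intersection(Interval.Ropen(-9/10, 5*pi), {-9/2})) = EmptySet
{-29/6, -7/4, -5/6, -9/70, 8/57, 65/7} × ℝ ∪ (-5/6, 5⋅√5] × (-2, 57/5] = ({-29/6, -7/4, -5/6, -9/70, 8/57, 65/7} × ℝ) ∪ ((-5/6, 5⋅√5] × (-2, 57/5])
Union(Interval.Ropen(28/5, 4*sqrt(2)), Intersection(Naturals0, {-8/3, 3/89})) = Interval.Ropen(28/5, 4*sqrt(2))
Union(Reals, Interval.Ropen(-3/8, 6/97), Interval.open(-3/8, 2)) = Interval(-oo, oo)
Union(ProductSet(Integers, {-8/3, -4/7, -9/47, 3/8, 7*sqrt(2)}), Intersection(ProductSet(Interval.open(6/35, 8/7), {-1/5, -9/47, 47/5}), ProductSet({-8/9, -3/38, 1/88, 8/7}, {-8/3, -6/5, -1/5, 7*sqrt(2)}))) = ProductSet(Integers, {-8/3, -4/7, -9/47, 3/8, 7*sqrt(2)})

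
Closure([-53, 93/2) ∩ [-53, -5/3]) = [-53, -5/3]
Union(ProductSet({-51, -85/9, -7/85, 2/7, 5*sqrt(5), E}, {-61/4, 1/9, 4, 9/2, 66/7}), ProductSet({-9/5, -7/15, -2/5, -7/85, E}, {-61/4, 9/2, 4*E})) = Union(ProductSet({-9/5, -7/15, -2/5, -7/85, E}, {-61/4, 9/2, 4*E}), ProductSet({-51, -85/9, -7/85, 2/7, 5*sqrt(5), E}, {-61/4, 1/9, 4, 9/2, 66/7}))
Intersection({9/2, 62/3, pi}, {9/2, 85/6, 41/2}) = {9/2}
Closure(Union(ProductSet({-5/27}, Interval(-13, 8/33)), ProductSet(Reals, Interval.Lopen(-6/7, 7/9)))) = Union(ProductSet({-5/27}, Interval(-13, 8/33)), ProductSet(Reals, Interval(-6/7, 7/9)))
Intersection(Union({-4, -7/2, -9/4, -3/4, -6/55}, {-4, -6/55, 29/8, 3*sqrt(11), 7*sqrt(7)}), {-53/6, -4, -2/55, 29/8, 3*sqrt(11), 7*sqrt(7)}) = {-4, 29/8, 3*sqrt(11), 7*sqrt(7)}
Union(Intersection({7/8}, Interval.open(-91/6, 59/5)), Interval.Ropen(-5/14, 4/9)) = Union({7/8}, Interval.Ropen(-5/14, 4/9))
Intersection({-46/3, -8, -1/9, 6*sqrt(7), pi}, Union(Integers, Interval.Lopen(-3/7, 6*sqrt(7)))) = {-8, -1/9, 6*sqrt(7), pi}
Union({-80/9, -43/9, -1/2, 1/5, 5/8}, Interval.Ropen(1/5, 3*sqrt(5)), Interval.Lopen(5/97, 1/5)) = Union({-80/9, -43/9, -1/2}, Interval.open(5/97, 3*sqrt(5)))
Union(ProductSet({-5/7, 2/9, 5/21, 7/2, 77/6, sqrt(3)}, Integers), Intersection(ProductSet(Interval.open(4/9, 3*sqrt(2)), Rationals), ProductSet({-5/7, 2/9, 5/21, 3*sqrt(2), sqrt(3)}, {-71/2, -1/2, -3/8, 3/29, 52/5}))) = Union(ProductSet({sqrt(3)}, {-71/2, -1/2, -3/8, 3/29, 52/5}), ProductSet({-5/7, 2/9, 5/21, 7/2, 77/6, sqrt(3)}, Integers))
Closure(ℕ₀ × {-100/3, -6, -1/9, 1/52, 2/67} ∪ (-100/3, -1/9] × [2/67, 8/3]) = (ℕ₀ × {-100/3, -6, -1/9, 1/52, 2/67}) ∪ ([-100/3, -1/9] × [2/67, 8/3])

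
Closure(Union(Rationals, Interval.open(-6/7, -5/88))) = Union(Interval(-oo, oo), Rationals)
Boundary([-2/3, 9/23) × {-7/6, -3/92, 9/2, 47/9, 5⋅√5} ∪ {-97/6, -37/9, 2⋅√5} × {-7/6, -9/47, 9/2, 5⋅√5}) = ([-2/3, 9/23] × {-7/6, -3/92, 9/2, 47/9, 5⋅√5}) ∪ ({-97/6, -37/9, 2⋅√5} × {-7/6, -9/47, 9/2, 5⋅√5})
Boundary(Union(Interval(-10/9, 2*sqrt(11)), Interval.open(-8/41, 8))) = {-10/9, 8}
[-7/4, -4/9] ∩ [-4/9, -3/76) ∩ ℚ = {-4/9}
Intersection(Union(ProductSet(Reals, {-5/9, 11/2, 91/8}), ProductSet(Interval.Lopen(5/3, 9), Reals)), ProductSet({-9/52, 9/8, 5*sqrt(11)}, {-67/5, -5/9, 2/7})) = ProductSet({-9/52, 9/8, 5*sqrt(11)}, {-5/9})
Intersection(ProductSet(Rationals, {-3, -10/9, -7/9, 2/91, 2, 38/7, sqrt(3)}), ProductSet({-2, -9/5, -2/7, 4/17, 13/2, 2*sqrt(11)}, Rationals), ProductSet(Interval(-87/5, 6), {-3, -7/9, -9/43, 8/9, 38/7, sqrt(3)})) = ProductSet({-2, -9/5, -2/7, 4/17}, {-3, -7/9, 38/7})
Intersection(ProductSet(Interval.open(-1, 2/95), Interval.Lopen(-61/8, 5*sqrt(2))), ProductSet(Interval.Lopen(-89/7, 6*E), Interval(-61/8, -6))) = ProductSet(Interval.open(-1, 2/95), Interval.Lopen(-61/8, -6))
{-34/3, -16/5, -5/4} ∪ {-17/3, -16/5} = {-34/3, -17/3, -16/5, -5/4}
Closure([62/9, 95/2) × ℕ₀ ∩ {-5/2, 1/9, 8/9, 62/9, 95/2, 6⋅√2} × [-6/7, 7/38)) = {62/9, 6⋅√2} × {0}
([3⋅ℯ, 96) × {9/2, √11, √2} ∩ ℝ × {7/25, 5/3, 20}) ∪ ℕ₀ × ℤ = ℕ₀ × ℤ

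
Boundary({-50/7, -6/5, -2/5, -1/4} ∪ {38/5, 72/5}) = {-50/7, -6/5, -2/5, -1/4, 38/5, 72/5}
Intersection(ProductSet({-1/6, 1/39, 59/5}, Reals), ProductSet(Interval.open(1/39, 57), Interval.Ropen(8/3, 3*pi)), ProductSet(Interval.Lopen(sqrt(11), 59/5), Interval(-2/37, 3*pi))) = ProductSet({59/5}, Interval.Ropen(8/3, 3*pi))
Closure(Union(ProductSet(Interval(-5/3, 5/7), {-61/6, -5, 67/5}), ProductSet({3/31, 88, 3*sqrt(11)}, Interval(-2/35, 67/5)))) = Union(ProductSet({3/31, 88, 3*sqrt(11)}, Interval(-2/35, 67/5)), ProductSet(Interval(-5/3, 5/7), {-61/6, -5, 67/5}))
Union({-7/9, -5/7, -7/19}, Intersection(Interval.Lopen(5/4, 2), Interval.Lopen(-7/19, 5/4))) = {-7/9, -5/7, -7/19}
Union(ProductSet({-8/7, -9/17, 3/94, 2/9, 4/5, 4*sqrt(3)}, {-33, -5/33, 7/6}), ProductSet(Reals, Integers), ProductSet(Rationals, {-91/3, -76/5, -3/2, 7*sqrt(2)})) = Union(ProductSet({-8/7, -9/17, 3/94, 2/9, 4/5, 4*sqrt(3)}, {-33, -5/33, 7/6}), ProductSet(Rationals, {-91/3, -76/5, -3/2, 7*sqrt(2)}), ProductSet(Reals, Integers))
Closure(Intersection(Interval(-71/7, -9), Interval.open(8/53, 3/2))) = EmptySet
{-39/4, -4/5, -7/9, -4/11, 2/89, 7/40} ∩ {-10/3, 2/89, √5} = {2/89}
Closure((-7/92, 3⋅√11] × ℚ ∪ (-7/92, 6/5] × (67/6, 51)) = ((-7/92, 6/5] × (67/6, 51)) ∪ ((-7/92, 3⋅√11] × ℚ) ∪ (({-7/92} ∪ [6/5, 3⋅√11]) × ℝ) ∪ ([-7/92, 3⋅√11] × ((-∞, 67/6] ∪ [51, ∞)))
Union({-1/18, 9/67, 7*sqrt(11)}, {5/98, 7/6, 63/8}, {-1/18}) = {-1/18, 5/98, 9/67, 7/6, 63/8, 7*sqrt(11)}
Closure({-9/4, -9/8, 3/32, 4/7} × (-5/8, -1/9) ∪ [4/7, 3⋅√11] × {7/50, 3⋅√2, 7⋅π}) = ({-9/4, -9/8, 3/32, 4/7} × [-5/8, -1/9]) ∪ ([4/7, 3⋅√11] × {7/50, 3⋅√2, 7⋅π})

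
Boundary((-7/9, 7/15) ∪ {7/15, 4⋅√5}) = {-7/9, 7/15, 4⋅√5}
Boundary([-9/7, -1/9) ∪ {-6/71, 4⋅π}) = {-9/7, -1/9, -6/71, 4⋅π}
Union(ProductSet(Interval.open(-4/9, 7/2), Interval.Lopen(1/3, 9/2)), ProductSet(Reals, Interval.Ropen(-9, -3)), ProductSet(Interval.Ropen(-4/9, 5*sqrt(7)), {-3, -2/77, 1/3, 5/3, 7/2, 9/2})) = Union(ProductSet(Interval.open(-4/9, 7/2), Interval.Lopen(1/3, 9/2)), ProductSet(Interval.Ropen(-4/9, 5*sqrt(7)), {-3, -2/77, 1/3, 5/3, 7/2, 9/2}), ProductSet(Reals, Interval.Ropen(-9, -3)))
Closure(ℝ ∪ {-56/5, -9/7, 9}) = ℝ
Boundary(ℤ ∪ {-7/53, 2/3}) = ℤ ∪ {-7/53, 2/3}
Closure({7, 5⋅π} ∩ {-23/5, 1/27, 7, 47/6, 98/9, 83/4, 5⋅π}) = {7, 5⋅π}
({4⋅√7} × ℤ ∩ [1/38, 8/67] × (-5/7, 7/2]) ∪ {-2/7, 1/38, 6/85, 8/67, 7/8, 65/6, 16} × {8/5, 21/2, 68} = {-2/7, 1/38, 6/85, 8/67, 7/8, 65/6, 16} × {8/5, 21/2, 68}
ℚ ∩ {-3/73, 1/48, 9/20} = {-3/73, 1/48, 9/20}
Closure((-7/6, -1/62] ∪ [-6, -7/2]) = [-6, -7/2] ∪ [-7/6, -1/62]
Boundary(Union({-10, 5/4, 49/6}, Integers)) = Union({5/4, 49/6}, Integers)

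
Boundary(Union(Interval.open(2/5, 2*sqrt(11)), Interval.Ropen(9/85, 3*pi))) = {9/85, 3*pi}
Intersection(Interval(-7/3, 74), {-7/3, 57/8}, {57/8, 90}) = {57/8}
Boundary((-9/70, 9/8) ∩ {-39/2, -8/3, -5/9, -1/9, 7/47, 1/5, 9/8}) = {-1/9, 7/47, 1/5}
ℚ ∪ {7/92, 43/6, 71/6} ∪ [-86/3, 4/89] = ℚ ∪ [-86/3, 4/89]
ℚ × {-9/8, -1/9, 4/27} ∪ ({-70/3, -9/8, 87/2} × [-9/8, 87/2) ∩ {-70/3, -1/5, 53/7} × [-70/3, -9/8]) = ℚ × {-9/8, -1/9, 4/27}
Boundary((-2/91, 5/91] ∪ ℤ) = {-2/91, 5/91} ∪ (ℤ \ (-2/91, 5/91))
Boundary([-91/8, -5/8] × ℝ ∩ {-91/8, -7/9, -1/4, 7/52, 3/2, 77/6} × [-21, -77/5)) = {-91/8, -7/9} × [-21, -77/5]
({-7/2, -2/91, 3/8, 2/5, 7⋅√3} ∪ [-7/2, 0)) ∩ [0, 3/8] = {3/8}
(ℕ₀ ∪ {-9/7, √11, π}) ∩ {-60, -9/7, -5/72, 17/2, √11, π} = {-9/7, √11, π}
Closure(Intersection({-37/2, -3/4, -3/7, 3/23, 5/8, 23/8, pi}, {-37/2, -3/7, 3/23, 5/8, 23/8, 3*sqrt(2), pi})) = {-37/2, -3/7, 3/23, 5/8, 23/8, pi}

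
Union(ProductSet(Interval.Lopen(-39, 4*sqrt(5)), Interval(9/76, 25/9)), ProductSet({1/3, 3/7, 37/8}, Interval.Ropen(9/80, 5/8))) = Union(ProductSet({1/3, 3/7, 37/8}, Interval.Ropen(9/80, 5/8)), ProductSet(Interval.Lopen(-39, 4*sqrt(5)), Interval(9/76, 25/9)))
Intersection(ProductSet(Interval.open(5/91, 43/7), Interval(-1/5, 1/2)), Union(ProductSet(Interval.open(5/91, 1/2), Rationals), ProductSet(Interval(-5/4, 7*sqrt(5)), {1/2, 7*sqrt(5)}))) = Union(ProductSet(Interval.open(5/91, 1/2), Intersection(Interval(-1/5, 1/2), Rationals)), ProductSet(Interval.open(5/91, 43/7), {1/2}))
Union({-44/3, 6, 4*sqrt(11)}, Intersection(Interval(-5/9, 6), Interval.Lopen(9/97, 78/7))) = Union({-44/3, 4*sqrt(11)}, Interval.Lopen(9/97, 6))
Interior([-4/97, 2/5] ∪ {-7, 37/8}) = (-4/97, 2/5)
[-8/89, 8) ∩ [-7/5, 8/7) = [-8/89, 8/7)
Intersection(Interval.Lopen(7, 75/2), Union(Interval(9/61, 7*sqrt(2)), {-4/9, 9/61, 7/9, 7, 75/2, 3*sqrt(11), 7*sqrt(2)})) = Union({75/2, 3*sqrt(11)}, Interval.Lopen(7, 7*sqrt(2)))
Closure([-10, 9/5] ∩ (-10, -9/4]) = [-10, -9/4]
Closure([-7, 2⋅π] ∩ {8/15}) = {8/15}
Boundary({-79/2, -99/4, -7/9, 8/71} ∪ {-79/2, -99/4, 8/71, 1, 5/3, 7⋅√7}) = {-79/2, -99/4, -7/9, 8/71, 1, 5/3, 7⋅√7}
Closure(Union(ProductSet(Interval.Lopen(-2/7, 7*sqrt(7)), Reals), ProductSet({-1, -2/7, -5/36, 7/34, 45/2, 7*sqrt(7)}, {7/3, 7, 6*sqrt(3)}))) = Union(ProductSet({-1, -2/7, -5/36, 7/34, 45/2, 7*sqrt(7)}, {7/3, 7, 6*sqrt(3)}), ProductSet(Interval(-2/7, 7*sqrt(7)), Reals))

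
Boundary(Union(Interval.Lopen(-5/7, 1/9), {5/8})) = {-5/7, 1/9, 5/8}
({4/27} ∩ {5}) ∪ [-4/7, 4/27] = [-4/7, 4/27]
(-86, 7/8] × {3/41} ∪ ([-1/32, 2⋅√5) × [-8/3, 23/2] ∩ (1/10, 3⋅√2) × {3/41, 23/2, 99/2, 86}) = ((-86, 7/8] × {3/41}) ∪ ((1/10, 3⋅√2) × {3/41, 23/2})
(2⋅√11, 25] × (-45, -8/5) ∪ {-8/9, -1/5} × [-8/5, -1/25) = ({-8/9, -1/5} × [-8/5, -1/25)) ∪ ((2⋅√11, 25] × (-45, -8/5))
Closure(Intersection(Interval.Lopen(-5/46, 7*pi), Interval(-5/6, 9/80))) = Interval(-5/46, 9/80)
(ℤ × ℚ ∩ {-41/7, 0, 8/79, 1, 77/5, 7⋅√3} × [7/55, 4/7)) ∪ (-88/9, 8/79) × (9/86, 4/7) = ({0, 1} × (ℚ ∩ [7/55, 4/7))) ∪ ((-88/9, 8/79) × (9/86, 4/7))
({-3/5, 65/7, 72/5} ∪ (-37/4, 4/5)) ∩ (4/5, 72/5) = {65/7}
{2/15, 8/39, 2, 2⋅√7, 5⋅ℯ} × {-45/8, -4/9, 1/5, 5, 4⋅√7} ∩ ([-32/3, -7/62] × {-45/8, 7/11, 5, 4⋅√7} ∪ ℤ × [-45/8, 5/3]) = {2} × {-45/8, -4/9, 1/5}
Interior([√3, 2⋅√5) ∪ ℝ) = (-∞, ∞)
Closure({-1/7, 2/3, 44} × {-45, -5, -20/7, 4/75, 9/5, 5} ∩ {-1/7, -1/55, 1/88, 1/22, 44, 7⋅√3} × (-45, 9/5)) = {-1/7, 44} × {-5, -20/7, 4/75}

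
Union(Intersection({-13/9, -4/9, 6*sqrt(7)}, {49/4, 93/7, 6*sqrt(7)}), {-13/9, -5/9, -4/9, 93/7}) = {-13/9, -5/9, -4/9, 93/7, 6*sqrt(7)}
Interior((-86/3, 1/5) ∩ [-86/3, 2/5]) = (-86/3, 1/5)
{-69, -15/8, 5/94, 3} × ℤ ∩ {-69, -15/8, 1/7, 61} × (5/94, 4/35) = ∅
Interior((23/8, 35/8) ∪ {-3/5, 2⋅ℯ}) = (23/8, 35/8)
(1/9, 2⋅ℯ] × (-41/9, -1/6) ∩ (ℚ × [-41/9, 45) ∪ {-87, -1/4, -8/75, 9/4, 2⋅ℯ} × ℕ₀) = (ℚ ∩ (1/9, 2⋅ℯ]) × (-41/9, -1/6)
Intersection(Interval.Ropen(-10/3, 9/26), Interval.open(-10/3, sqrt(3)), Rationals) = Intersection(Interval.open(-10/3, 9/26), Rationals)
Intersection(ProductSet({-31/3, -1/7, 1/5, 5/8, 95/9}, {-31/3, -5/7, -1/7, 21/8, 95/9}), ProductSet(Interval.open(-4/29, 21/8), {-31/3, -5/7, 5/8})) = ProductSet({1/5, 5/8}, {-31/3, -5/7})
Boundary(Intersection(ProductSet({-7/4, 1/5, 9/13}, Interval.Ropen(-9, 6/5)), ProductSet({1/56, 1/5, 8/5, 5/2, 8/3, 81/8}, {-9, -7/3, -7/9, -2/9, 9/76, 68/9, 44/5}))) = ProductSet({1/5}, {-9, -7/3, -7/9, -2/9, 9/76})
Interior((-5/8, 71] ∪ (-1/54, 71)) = (-5/8, 71)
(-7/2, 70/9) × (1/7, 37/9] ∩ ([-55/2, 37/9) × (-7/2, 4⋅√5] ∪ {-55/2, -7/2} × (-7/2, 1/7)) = (-7/2, 37/9) × (1/7, 37/9]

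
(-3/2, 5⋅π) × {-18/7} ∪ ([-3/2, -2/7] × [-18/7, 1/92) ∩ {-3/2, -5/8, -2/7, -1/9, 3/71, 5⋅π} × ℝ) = ({-3/2, -5/8, -2/7} × [-18/7, 1/92)) ∪ ((-3/2, 5⋅π) × {-18/7})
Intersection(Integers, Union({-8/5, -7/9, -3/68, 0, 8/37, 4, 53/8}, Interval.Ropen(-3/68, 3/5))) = Union({4}, Range(0, 1, 1))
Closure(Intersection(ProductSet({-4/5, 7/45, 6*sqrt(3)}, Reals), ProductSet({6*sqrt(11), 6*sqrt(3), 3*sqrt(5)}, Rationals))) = ProductSet({6*sqrt(3)}, Reals)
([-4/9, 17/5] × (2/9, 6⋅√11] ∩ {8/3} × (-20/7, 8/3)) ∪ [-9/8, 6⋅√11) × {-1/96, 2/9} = ({8/3} × (2/9, 8/3)) ∪ ([-9/8, 6⋅√11) × {-1/96, 2/9})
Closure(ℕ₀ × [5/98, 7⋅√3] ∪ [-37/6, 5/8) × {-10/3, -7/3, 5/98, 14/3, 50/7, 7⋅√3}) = (ℕ₀ × [5/98, 7⋅√3]) ∪ ([-37/6, 5/8] × {-10/3, -7/3, 5/98, 14/3, 50/7, 7⋅√3})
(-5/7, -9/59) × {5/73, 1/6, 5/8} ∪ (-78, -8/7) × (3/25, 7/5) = ((-5/7, -9/59) × {5/73, 1/6, 5/8}) ∪ ((-78, -8/7) × (3/25, 7/5))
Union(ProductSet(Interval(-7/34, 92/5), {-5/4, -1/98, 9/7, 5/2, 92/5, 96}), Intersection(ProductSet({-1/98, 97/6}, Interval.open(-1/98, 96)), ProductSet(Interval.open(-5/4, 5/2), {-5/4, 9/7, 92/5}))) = ProductSet(Interval(-7/34, 92/5), {-5/4, -1/98, 9/7, 5/2, 92/5, 96})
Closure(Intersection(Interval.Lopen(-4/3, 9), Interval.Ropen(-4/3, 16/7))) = Interval(-4/3, 16/7)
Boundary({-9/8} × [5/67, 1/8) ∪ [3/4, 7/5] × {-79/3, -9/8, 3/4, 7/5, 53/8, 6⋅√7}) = ({-9/8} × [5/67, 1/8]) ∪ ([3/4, 7/5] × {-79/3, -9/8, 3/4, 7/5, 53/8, 6⋅√7})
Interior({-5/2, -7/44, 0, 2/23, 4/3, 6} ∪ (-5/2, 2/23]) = (-5/2, 2/23)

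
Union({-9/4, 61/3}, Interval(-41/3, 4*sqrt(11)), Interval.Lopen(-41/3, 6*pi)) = Union({61/3}, Interval(-41/3, 6*pi))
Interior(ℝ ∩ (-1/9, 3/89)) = (-1/9, 3/89)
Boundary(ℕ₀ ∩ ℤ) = ℕ₀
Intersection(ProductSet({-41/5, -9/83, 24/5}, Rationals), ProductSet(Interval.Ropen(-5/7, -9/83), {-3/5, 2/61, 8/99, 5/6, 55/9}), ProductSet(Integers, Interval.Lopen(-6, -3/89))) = EmptySet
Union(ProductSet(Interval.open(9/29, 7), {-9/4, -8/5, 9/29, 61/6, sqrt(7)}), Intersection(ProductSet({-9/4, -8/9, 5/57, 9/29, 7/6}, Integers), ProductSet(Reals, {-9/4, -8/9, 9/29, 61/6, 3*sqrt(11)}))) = ProductSet(Interval.open(9/29, 7), {-9/4, -8/5, 9/29, 61/6, sqrt(7)})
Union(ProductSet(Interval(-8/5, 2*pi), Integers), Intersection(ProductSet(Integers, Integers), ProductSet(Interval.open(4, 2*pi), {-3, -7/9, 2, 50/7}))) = ProductSet(Interval(-8/5, 2*pi), Integers)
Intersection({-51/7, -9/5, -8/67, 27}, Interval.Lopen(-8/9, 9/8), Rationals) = {-8/67}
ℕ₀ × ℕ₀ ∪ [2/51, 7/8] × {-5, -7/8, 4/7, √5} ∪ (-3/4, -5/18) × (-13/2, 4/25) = (ℕ₀ × ℕ₀) ∪ ((-3/4, -5/18) × (-13/2, 4/25)) ∪ ([2/51, 7/8] × {-5, -7/8, 4/7, √5})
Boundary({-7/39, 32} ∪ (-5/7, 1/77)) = {-5/7, 1/77, 32}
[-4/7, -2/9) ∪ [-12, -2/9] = [-12, -2/9]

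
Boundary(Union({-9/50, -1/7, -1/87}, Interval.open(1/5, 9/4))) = {-9/50, -1/7, -1/87, 1/5, 9/4}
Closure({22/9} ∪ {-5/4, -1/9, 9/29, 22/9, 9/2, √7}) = {-5/4, -1/9, 9/29, 22/9, 9/2, √7}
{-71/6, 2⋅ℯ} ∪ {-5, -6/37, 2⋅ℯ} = {-71/6, -5, -6/37, 2⋅ℯ}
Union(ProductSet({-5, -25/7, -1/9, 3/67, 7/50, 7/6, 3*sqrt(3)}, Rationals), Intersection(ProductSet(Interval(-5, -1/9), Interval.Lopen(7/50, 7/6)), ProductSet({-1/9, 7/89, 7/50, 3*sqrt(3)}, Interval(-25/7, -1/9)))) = ProductSet({-5, -25/7, -1/9, 3/67, 7/50, 7/6, 3*sqrt(3)}, Rationals)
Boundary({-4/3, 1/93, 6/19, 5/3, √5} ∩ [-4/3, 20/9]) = {-4/3, 1/93, 6/19, 5/3}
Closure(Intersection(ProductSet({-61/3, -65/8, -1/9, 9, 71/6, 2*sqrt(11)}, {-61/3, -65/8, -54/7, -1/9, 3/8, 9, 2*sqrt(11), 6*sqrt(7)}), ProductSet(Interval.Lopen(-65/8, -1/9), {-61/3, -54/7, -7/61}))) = ProductSet({-1/9}, {-61/3, -54/7})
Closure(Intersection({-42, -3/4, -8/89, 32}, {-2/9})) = EmptySet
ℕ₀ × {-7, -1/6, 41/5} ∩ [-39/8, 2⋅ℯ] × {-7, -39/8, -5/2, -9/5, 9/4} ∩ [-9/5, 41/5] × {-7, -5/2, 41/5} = {0, 1, …, 5} × {-7}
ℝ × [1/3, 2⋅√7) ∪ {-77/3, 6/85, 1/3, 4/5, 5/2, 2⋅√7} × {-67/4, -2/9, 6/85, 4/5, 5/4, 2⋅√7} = (ℝ × [1/3, 2⋅√7)) ∪ ({-77/3, 6/85, 1/3, 4/5, 5/2, 2⋅√7} × {-67/4, -2/9, 6/85, 4/5, 5/4, 2⋅√7})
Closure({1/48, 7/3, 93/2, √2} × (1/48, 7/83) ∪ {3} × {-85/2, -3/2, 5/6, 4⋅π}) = ({3} × {-85/2, -3/2, 5/6, 4⋅π}) ∪ ({1/48, 7/3, 93/2, √2} × [1/48, 7/83])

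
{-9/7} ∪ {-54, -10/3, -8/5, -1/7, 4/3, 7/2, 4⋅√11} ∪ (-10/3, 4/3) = {-54, 7/2, 4⋅√11} ∪ [-10/3, 4/3]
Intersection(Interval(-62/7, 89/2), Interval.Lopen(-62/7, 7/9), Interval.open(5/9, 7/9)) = Interval.open(5/9, 7/9)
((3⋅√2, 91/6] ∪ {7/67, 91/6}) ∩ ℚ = {7/67} ∪ (ℚ ∩ (3⋅√2, 91/6])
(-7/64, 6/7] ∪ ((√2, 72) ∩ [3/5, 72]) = (-7/64, 6/7] ∪ (√2, 72)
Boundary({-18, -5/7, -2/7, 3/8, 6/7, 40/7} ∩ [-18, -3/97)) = {-18, -5/7, -2/7}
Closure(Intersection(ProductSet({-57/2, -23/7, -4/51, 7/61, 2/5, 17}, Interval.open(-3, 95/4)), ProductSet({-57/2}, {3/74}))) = ProductSet({-57/2}, {3/74})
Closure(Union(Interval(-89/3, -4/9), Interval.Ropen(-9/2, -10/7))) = Interval(-89/3, -4/9)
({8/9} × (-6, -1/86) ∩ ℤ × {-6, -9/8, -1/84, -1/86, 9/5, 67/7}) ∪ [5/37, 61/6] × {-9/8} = [5/37, 61/6] × {-9/8}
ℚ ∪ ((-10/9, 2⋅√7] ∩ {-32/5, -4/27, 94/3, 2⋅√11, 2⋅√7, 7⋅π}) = ℚ ∪ {2⋅√7}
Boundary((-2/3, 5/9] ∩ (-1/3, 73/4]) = {-1/3, 5/9}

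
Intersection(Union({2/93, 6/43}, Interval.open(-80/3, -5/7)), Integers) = Range(-26, 0, 1)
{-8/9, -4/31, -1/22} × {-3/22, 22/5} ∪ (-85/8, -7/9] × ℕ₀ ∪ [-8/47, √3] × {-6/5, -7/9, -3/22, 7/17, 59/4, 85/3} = ((-85/8, -7/9] × ℕ₀) ∪ ({-8/9, -4/31, -1/22} × {-3/22, 22/5}) ∪ ([-8/47, √3] × {-6/5, -7/9, -3/22, 7/17, 59/4, 85/3})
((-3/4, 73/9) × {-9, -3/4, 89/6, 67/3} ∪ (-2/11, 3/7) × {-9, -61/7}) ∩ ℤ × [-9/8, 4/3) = {0, 1, …, 8} × {-3/4}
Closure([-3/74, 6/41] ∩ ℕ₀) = {0}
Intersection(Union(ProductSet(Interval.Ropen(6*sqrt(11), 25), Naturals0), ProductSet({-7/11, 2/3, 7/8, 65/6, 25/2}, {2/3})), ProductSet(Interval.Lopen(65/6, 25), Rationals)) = Union(ProductSet({25/2}, {2/3}), ProductSet(Interval.Ropen(6*sqrt(11), 25), Naturals0))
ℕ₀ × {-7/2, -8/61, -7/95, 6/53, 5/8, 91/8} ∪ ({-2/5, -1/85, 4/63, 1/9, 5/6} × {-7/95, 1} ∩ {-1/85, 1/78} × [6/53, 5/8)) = ℕ₀ × {-7/2, -8/61, -7/95, 6/53, 5/8, 91/8}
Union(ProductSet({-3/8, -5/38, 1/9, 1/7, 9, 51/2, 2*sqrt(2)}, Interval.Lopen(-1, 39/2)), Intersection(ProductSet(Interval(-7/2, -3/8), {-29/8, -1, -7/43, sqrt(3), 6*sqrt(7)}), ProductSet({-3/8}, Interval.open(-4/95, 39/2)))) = ProductSet({-3/8, -5/38, 1/9, 1/7, 9, 51/2, 2*sqrt(2)}, Interval.Lopen(-1, 39/2))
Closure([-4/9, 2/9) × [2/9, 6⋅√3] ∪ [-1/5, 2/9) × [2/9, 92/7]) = ([-1/5, 2/9] × [2/9, 92/7]) ∪ ([-4/9, 2/9] × [2/9, 6⋅√3])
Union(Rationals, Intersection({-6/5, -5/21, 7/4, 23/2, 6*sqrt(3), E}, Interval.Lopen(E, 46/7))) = Rationals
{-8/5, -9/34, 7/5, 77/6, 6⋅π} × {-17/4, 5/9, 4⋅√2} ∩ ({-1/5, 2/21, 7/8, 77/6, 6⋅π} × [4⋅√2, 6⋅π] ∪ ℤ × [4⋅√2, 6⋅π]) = {77/6, 6⋅π} × {4⋅√2}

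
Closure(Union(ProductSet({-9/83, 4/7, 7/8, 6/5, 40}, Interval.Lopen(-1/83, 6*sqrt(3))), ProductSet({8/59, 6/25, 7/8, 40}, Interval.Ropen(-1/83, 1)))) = Union(ProductSet({8/59, 6/25, 7/8, 40}, Interval(-1/83, 1)), ProductSet({-9/83, 4/7, 7/8, 6/5, 40}, Interval(-1/83, 6*sqrt(3))))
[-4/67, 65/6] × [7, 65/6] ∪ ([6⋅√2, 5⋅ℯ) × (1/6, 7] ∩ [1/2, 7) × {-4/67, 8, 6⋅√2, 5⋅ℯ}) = [-4/67, 65/6] × [7, 65/6]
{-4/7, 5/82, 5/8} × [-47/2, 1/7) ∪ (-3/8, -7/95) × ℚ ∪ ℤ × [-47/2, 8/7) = (ℤ × [-47/2, 8/7)) ∪ ((-3/8, -7/95) × ℚ) ∪ ({-4/7, 5/82, 5/8} × [-47/2, 1/7))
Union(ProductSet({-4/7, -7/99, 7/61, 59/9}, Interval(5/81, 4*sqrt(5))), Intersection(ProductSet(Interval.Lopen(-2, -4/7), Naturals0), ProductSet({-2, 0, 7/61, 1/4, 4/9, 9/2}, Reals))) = ProductSet({-4/7, -7/99, 7/61, 59/9}, Interval(5/81, 4*sqrt(5)))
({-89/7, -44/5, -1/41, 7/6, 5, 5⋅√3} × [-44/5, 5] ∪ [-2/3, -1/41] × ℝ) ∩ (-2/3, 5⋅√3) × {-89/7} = (-2/3, -1/41] × {-89/7}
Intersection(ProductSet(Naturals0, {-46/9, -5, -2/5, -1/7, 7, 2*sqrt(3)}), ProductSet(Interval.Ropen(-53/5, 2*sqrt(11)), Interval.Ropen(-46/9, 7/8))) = ProductSet(Range(0, 7, 1), {-46/9, -5, -2/5, -1/7})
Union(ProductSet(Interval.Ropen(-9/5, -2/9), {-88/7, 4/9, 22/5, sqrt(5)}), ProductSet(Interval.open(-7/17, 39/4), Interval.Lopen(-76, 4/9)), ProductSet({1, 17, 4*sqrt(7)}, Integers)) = Union(ProductSet({1, 17, 4*sqrt(7)}, Integers), ProductSet(Interval.Ropen(-9/5, -2/9), {-88/7, 4/9, 22/5, sqrt(5)}), ProductSet(Interval.open(-7/17, 39/4), Interval.Lopen(-76, 4/9)))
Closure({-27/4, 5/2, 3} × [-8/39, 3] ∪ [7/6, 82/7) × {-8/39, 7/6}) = ([7/6, 82/7] × {-8/39, 7/6}) ∪ ({-27/4, 5/2, 3} × [-8/39, 3])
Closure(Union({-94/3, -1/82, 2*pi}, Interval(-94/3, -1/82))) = Union({2*pi}, Interval(-94/3, -1/82))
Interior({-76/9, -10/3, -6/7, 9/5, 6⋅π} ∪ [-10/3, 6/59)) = (-10/3, 6/59)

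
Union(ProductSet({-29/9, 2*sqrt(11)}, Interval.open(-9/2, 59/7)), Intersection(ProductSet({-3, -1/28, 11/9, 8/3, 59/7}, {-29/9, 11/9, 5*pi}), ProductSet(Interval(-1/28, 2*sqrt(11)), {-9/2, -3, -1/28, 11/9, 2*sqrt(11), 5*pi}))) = Union(ProductSet({-29/9, 2*sqrt(11)}, Interval.open(-9/2, 59/7)), ProductSet({-1/28, 11/9, 8/3}, {11/9, 5*pi}))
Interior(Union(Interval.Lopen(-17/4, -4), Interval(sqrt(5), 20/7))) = Union(Interval.open(-17/4, -4), Interval.open(sqrt(5), 20/7))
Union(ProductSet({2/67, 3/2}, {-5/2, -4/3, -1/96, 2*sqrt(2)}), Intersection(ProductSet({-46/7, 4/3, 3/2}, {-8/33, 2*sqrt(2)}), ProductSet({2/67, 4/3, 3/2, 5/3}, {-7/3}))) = ProductSet({2/67, 3/2}, {-5/2, -4/3, -1/96, 2*sqrt(2)})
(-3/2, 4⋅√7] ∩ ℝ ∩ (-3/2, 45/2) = (-3/2, 4⋅√7]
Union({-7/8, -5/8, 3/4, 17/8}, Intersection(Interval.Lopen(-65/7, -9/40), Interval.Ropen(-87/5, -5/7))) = Union({-5/8, 3/4, 17/8}, Interval.open(-65/7, -5/7))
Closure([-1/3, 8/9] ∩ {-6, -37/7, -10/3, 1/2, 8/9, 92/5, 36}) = {1/2, 8/9}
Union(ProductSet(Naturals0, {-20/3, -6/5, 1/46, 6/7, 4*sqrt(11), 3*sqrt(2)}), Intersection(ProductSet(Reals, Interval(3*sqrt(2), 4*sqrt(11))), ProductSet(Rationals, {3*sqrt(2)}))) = Union(ProductSet(Naturals0, {-20/3, -6/5, 1/46, 6/7, 4*sqrt(11), 3*sqrt(2)}), ProductSet(Rationals, {3*sqrt(2)}))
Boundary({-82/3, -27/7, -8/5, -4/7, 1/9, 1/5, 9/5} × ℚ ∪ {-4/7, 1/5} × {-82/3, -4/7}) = {-82/3, -27/7, -8/5, -4/7, 1/9, 1/5, 9/5} × ℝ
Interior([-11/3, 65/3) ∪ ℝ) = (-∞, ∞)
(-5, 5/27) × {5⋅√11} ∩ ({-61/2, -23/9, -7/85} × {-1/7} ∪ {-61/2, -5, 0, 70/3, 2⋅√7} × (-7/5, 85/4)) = {0} × {5⋅√11}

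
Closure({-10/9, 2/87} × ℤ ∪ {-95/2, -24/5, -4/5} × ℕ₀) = ({-10/9, 2/87} × ℤ) ∪ ({-95/2, -24/5, -4/5} × ℕ₀)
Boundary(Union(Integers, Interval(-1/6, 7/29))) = Union(Complement(Integers, Interval.open(-1/6, 7/29)), {-1/6, 7/29})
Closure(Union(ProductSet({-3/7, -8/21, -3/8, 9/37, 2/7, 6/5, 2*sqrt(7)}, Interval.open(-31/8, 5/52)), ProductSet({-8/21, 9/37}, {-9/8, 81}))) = Union(ProductSet({-8/21, 9/37}, {-9/8, 81}), ProductSet({-3/7, -8/21, -3/8, 9/37, 2/7, 6/5, 2*sqrt(7)}, Interval(-31/8, 5/52)))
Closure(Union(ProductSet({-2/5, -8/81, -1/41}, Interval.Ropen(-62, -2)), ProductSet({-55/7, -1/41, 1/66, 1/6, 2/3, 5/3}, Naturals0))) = Union(ProductSet({-2/5, -8/81, -1/41}, Interval(-62, -2)), ProductSet({-55/7, -1/41, 1/66, 1/6, 2/3, 5/3}, Naturals0))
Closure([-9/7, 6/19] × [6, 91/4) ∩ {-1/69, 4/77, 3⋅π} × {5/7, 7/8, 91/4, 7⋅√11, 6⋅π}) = {-1/69, 4/77} × {6⋅π}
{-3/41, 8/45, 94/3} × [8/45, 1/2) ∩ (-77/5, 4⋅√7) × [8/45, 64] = {-3/41, 8/45} × [8/45, 1/2)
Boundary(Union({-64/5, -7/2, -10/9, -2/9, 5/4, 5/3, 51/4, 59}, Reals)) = EmptySet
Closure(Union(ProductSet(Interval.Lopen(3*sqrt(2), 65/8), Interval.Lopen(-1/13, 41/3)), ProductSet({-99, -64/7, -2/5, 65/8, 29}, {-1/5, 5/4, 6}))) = Union(ProductSet({65/8, 3*sqrt(2)}, Interval(-1/13, 41/3)), ProductSet({-99, -64/7, -2/5, 65/8, 29}, {-1/5, 5/4, 6}), ProductSet(Interval(3*sqrt(2), 65/8), {-1/13, 41/3}), ProductSet(Interval.Lopen(3*sqrt(2), 65/8), Interval.Lopen(-1/13, 41/3)))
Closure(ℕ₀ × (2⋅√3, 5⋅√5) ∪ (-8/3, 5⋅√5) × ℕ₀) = ([-8/3, 5⋅√5] × ℕ₀) ∪ (ℕ₀ × [2⋅√3, 5⋅√5])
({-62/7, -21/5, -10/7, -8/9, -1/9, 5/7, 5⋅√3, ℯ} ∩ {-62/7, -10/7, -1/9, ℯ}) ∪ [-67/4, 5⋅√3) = [-67/4, 5⋅√3)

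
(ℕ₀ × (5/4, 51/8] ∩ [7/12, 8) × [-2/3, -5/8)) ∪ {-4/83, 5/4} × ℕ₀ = {-4/83, 5/4} × ℕ₀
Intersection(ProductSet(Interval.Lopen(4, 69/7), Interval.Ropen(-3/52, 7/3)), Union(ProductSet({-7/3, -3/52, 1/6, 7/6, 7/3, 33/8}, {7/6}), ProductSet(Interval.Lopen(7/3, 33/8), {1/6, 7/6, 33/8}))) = ProductSet(Interval.Lopen(4, 33/8), {1/6, 7/6})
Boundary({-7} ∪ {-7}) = {-7}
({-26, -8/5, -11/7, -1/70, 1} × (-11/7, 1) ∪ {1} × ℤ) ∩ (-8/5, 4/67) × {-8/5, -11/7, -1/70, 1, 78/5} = {-11/7, -1/70} × {-1/70}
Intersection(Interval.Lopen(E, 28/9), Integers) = Range(3, 4, 1)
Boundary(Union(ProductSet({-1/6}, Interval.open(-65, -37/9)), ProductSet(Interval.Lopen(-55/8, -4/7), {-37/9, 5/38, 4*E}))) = Union(ProductSet({-1/6}, Interval(-65, -37/9)), ProductSet(Interval(-55/8, -4/7), {-37/9, 5/38, 4*E}))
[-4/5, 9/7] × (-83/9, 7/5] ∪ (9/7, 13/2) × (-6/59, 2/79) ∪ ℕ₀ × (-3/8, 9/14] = (ℕ₀ × (-3/8, 9/14]) ∪ ([-4/5, 9/7] × (-83/9, 7/5]) ∪ ((9/7, 13/2) × (-6/59, 2/79))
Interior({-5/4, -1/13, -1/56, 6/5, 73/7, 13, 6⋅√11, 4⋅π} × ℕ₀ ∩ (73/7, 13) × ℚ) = ∅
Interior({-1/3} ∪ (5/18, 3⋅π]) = (5/18, 3⋅π)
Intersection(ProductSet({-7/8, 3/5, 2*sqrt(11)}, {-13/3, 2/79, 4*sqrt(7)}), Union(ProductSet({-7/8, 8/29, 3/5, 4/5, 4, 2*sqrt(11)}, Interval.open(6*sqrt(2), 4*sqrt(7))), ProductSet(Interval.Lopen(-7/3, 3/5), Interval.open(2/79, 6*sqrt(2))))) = EmptySet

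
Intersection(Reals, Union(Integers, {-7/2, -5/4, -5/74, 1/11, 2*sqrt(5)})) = Union({-7/2, -5/4, -5/74, 1/11, 2*sqrt(5)}, Integers)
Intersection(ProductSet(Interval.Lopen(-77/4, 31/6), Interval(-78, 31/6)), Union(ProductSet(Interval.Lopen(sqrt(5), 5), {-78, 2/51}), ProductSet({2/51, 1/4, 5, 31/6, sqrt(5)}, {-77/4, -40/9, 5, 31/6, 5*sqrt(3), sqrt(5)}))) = Union(ProductSet({2/51, 1/4, 5, 31/6, sqrt(5)}, {-77/4, -40/9, 5, 31/6, sqrt(5)}), ProductSet(Interval.Lopen(sqrt(5), 5), {-78, 2/51}))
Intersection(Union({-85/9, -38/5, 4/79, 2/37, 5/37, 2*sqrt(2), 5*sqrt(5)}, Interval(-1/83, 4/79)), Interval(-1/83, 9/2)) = Union({2/37, 5/37, 2*sqrt(2)}, Interval(-1/83, 4/79))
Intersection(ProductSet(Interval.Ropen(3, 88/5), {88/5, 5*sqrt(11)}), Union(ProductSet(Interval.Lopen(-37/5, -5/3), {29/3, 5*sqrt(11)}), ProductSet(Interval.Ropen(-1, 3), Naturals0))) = EmptySet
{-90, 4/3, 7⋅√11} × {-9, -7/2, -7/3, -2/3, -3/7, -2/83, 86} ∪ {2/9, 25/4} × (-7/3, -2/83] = ({2/9, 25/4} × (-7/3, -2/83]) ∪ ({-90, 4/3, 7⋅√11} × {-9, -7/2, -7/3, -2/3, -3/7, -2/83, 86})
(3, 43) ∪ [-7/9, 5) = [-7/9, 43)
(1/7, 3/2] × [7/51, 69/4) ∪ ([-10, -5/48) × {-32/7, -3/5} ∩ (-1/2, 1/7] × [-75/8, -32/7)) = (1/7, 3/2] × [7/51, 69/4)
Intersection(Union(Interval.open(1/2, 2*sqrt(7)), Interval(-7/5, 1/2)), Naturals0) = Range(0, 6, 1)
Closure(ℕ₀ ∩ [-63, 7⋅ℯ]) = {0, 1, …, 19}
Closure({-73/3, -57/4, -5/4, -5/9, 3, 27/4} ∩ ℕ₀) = {3}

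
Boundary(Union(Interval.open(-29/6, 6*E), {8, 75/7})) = {-29/6, 6*E}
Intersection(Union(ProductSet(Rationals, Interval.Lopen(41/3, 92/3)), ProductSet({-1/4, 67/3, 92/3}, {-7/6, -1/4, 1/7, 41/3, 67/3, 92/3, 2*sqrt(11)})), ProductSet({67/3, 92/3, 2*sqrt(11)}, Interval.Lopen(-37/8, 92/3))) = ProductSet({67/3, 92/3}, Union({-7/6, -1/4, 1/7, 2*sqrt(11)}, Interval(41/3, 92/3)))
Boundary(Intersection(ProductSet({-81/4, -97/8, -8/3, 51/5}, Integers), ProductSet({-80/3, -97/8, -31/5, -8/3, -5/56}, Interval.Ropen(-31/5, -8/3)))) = ProductSet({-97/8, -8/3}, Range(-6, -2, 1))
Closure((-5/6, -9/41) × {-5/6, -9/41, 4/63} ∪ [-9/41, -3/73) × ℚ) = ([-9/41, -3/73] × ℝ) ∪ ([-5/6, -9/41] × {-5/6, -9/41, 4/63})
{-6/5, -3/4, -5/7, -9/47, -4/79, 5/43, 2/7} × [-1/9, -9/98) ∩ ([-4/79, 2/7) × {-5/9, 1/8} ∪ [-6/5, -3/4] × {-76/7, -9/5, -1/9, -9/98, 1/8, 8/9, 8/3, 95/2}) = {-6/5, -3/4} × {-1/9}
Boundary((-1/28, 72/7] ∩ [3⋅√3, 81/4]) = {72/7, 3⋅√3}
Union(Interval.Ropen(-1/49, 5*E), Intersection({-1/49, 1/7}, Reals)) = Interval.Ropen(-1/49, 5*E)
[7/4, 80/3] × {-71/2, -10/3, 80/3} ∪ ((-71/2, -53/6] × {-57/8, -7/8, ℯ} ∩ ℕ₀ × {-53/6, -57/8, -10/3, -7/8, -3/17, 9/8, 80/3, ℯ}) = [7/4, 80/3] × {-71/2, -10/3, 80/3}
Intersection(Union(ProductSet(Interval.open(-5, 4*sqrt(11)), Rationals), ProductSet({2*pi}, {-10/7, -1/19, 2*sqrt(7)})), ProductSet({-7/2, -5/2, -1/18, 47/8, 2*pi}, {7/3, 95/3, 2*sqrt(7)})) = Union(ProductSet({2*pi}, {2*sqrt(7)}), ProductSet({-7/2, -5/2, -1/18, 47/8, 2*pi}, {7/3, 95/3}))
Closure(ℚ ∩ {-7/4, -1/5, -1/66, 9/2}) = {-7/4, -1/5, -1/66, 9/2}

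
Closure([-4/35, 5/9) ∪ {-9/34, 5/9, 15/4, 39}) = {-9/34, 15/4, 39} ∪ [-4/35, 5/9]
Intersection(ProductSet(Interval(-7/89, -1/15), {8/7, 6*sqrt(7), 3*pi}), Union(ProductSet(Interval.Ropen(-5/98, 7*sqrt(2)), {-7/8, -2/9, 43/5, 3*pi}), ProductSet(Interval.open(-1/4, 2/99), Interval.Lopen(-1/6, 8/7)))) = ProductSet(Interval(-7/89, -1/15), {8/7})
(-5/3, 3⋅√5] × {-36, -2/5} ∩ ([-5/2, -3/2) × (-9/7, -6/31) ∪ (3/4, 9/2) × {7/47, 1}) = (-5/3, -3/2) × {-2/5}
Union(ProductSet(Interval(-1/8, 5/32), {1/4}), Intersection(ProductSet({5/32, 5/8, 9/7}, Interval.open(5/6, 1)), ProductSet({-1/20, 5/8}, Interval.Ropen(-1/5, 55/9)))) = Union(ProductSet({5/8}, Interval.open(5/6, 1)), ProductSet(Interval(-1/8, 5/32), {1/4}))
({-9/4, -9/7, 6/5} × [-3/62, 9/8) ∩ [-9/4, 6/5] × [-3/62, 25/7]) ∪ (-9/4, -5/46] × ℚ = ((-9/4, -5/46] × ℚ) ∪ ({-9/4, -9/7, 6/5} × [-3/62, 9/8))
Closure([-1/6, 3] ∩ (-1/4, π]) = [-1/6, 3]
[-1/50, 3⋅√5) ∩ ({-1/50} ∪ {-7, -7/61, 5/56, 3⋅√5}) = {-1/50, 5/56}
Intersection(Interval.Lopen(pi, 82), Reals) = Interval.Lopen(pi, 82)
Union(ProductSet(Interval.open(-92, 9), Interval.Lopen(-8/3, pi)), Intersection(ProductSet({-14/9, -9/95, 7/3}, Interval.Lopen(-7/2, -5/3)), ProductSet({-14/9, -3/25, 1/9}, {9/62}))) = ProductSet(Interval.open(-92, 9), Interval.Lopen(-8/3, pi))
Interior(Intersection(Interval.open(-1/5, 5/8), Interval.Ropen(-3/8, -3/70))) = Interval.open(-1/5, -3/70)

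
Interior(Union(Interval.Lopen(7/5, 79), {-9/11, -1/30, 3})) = Interval.open(7/5, 79)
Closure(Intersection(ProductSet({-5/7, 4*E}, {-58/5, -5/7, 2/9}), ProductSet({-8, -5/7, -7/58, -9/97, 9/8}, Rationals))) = ProductSet({-5/7}, {-58/5, -5/7, 2/9})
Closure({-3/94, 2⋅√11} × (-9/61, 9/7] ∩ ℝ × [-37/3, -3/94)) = {-3/94, 2⋅√11} × [-9/61, -3/94]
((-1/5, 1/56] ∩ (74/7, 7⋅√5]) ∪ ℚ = ℚ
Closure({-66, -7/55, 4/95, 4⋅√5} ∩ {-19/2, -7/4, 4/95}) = {4/95}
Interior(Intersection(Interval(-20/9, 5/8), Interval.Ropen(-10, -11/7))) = Interval.open(-20/9, -11/7)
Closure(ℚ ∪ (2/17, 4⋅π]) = ℚ ∪ (-∞, ∞)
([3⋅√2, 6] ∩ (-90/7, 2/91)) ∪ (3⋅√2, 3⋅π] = (3⋅√2, 3⋅π]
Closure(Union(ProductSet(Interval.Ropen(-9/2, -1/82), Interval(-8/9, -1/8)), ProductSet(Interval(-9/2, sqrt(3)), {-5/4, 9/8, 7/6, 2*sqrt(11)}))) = Union(ProductSet(Interval(-9/2, -1/82), Interval(-8/9, -1/8)), ProductSet(Interval(-9/2, sqrt(3)), {-5/4, 9/8, 7/6, 2*sqrt(11)}))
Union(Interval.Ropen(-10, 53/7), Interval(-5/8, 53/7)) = Interval(-10, 53/7)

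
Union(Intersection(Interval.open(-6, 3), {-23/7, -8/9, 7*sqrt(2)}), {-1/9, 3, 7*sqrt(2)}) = {-23/7, -8/9, -1/9, 3, 7*sqrt(2)}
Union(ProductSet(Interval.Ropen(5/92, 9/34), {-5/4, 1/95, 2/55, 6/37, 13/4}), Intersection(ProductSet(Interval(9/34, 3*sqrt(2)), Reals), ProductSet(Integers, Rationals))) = Union(ProductSet(Interval.Ropen(5/92, 9/34), {-5/4, 1/95, 2/55, 6/37, 13/4}), ProductSet(Range(1, 5, 1), Rationals))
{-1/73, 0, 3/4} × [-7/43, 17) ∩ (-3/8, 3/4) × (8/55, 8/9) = {-1/73, 0} × (8/55, 8/9)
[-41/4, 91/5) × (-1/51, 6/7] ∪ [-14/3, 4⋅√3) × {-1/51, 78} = ([-41/4, 91/5) × (-1/51, 6/7]) ∪ ([-14/3, 4⋅√3) × {-1/51, 78})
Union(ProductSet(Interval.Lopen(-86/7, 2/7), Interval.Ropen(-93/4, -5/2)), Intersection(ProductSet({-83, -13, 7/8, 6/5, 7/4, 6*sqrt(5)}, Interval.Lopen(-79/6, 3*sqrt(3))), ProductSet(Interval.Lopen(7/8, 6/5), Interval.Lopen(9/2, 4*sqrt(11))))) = Union(ProductSet({6/5}, Interval.Lopen(9/2, 3*sqrt(3))), ProductSet(Interval.Lopen(-86/7, 2/7), Interval.Ropen(-93/4, -5/2)))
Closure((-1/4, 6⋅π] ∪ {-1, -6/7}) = {-1, -6/7} ∪ [-1/4, 6⋅π]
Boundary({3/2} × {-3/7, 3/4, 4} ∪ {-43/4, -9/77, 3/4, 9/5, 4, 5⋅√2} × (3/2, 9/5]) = ({3/2} × {-3/7, 3/4, 4}) ∪ ({-43/4, -9/77, 3/4, 9/5, 4, 5⋅√2} × [3/2, 9/5])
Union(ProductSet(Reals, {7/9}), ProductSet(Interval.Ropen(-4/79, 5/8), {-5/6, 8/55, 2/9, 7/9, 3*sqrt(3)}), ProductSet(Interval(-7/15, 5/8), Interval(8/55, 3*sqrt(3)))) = Union(ProductSet(Interval(-7/15, 5/8), Interval(8/55, 3*sqrt(3))), ProductSet(Interval.Ropen(-4/79, 5/8), {-5/6, 8/55, 2/9, 7/9, 3*sqrt(3)}), ProductSet(Reals, {7/9}))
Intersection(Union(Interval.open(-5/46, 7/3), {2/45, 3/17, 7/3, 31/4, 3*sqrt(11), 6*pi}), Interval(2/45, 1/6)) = Interval(2/45, 1/6)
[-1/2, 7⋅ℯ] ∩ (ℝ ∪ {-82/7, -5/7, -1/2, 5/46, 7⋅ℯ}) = [-1/2, 7⋅ℯ]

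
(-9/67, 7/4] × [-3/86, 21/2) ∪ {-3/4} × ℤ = ({-3/4} × ℤ) ∪ ((-9/67, 7/4] × [-3/86, 21/2))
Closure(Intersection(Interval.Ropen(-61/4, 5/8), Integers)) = Range(-15, 1, 1)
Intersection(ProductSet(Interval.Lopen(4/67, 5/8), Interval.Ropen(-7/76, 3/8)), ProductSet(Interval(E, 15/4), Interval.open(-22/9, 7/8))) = EmptySet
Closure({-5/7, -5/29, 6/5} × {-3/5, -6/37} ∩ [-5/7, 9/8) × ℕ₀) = ∅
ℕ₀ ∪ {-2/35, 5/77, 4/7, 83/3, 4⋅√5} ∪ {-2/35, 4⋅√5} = {-2/35, 5/77, 4/7, 83/3, 4⋅√5} ∪ ℕ₀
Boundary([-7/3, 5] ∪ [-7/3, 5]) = {-7/3, 5}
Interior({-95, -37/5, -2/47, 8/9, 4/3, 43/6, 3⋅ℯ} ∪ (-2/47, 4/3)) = (-2/47, 4/3)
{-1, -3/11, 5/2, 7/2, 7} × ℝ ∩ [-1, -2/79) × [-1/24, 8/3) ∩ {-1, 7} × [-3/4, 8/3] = {-1} × [-1/24, 8/3)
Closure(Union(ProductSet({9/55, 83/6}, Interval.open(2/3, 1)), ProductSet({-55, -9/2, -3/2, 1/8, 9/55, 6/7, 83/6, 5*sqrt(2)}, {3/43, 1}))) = Union(ProductSet({9/55, 83/6}, Interval(2/3, 1)), ProductSet({-55, -9/2, -3/2, 1/8, 9/55, 6/7, 83/6, 5*sqrt(2)}, {3/43, 1}))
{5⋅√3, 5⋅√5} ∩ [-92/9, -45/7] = ∅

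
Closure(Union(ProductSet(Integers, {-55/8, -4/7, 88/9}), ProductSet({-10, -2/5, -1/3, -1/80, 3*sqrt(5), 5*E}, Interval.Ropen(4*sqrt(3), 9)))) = Union(ProductSet({-10, -2/5, -1/3, -1/80, 3*sqrt(5), 5*E}, Interval(4*sqrt(3), 9)), ProductSet(Integers, {-55/8, -4/7, 88/9}))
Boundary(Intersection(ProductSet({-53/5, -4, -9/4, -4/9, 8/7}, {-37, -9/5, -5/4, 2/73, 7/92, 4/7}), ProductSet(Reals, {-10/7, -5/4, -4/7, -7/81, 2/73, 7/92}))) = ProductSet({-53/5, -4, -9/4, -4/9, 8/7}, {-5/4, 2/73, 7/92})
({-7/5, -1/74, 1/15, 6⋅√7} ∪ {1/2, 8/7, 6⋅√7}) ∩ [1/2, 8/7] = {1/2, 8/7}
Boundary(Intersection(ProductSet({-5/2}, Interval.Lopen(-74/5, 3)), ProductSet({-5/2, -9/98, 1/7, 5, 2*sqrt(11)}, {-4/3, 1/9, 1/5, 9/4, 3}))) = ProductSet({-5/2}, {-4/3, 1/9, 1/5, 9/4, 3})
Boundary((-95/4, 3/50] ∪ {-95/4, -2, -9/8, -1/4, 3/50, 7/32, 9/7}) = {-95/4, 3/50, 7/32, 9/7}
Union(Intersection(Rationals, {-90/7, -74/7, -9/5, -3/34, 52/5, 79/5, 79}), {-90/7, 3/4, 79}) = {-90/7, -74/7, -9/5, -3/34, 3/4, 52/5, 79/5, 79}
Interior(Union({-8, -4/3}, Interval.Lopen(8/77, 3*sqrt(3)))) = Interval.open(8/77, 3*sqrt(3))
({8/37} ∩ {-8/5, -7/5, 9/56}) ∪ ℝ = ℝ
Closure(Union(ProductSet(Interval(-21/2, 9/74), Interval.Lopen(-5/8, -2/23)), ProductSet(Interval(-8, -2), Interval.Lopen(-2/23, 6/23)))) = Union(ProductSet(Interval(-21/2, 9/74), Interval(-5/8, -2/23)), ProductSet(Interval(-8, -2), Interval(-2/23, 6/23)))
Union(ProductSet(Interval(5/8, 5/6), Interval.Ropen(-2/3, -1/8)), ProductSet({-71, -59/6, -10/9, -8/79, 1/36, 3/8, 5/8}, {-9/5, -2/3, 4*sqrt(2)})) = Union(ProductSet({-71, -59/6, -10/9, -8/79, 1/36, 3/8, 5/8}, {-9/5, -2/3, 4*sqrt(2)}), ProductSet(Interval(5/8, 5/6), Interval.Ropen(-2/3, -1/8)))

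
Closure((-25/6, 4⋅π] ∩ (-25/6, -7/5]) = [-25/6, -7/5]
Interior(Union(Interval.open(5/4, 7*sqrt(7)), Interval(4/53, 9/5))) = Interval.open(4/53, 7*sqrt(7))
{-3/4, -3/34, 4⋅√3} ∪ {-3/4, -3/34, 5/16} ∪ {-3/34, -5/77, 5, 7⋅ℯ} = {-3/4, -3/34, -5/77, 5/16, 5, 4⋅√3, 7⋅ℯ}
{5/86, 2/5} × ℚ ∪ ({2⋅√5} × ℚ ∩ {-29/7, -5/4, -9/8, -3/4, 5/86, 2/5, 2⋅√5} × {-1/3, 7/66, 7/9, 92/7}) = ({5/86, 2/5} × ℚ) ∪ ({2⋅√5} × {-1/3, 7/66, 7/9, 92/7})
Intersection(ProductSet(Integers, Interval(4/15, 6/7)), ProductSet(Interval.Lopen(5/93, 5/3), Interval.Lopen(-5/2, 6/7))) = ProductSet(Range(1, 2, 1), Interval(4/15, 6/7))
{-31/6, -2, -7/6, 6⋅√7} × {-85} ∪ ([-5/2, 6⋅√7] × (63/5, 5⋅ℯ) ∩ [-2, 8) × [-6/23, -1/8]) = {-31/6, -2, -7/6, 6⋅√7} × {-85}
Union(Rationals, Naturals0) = Rationals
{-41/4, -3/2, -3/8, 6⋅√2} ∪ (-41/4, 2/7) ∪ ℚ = ℚ ∪ [-41/4, 2/7] ∪ {6⋅√2}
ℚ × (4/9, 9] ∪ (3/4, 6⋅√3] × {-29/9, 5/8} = (ℚ × (4/9, 9]) ∪ ((3/4, 6⋅√3] × {-29/9, 5/8})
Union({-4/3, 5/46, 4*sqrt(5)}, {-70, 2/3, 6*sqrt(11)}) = {-70, -4/3, 5/46, 2/3, 6*sqrt(11), 4*sqrt(5)}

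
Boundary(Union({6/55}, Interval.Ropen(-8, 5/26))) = {-8, 5/26}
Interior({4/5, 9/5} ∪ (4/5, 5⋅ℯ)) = (4/5, 5⋅ℯ)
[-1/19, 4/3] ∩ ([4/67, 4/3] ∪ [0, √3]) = [0, 4/3]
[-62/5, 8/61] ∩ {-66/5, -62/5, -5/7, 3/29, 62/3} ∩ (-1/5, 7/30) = {3/29}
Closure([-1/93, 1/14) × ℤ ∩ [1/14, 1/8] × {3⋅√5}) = ∅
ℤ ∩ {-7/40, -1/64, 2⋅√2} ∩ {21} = ∅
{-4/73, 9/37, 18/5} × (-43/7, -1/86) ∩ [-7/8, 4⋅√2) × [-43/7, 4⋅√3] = {-4/73, 9/37, 18/5} × (-43/7, -1/86)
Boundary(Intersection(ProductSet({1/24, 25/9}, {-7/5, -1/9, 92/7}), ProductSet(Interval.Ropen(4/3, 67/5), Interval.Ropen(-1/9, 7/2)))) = ProductSet({25/9}, {-1/9})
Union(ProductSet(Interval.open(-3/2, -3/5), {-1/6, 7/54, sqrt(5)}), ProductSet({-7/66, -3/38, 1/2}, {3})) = Union(ProductSet({-7/66, -3/38, 1/2}, {3}), ProductSet(Interval.open(-3/2, -3/5), {-1/6, 7/54, sqrt(5)}))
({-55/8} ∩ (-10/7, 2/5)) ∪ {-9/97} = {-9/97}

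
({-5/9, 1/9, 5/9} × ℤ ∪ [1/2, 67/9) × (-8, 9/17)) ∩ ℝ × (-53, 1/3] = ({-5/9, 1/9, 5/9} × {-52, -51, …, 0}) ∪ ([1/2, 67/9) × (-8, 1/3])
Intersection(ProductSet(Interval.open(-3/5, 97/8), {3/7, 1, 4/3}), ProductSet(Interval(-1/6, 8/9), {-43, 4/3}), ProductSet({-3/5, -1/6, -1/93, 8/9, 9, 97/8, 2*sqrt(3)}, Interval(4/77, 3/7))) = EmptySet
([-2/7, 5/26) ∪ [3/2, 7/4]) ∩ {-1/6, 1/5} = {-1/6}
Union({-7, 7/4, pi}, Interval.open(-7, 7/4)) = Union({pi}, Interval(-7, 7/4))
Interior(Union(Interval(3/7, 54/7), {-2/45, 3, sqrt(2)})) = Interval.open(3/7, 54/7)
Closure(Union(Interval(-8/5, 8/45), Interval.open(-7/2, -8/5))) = Interval(-7/2, 8/45)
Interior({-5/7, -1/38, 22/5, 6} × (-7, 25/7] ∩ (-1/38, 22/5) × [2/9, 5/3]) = ∅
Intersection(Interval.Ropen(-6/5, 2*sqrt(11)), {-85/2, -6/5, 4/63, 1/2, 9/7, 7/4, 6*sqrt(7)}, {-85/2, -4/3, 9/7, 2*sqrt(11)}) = {9/7}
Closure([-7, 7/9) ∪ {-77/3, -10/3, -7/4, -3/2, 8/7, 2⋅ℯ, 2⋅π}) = {-77/3, 8/7, 2⋅ℯ, 2⋅π} ∪ [-7, 7/9]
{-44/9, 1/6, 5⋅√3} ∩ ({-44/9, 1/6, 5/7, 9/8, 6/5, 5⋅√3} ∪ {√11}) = {-44/9, 1/6, 5⋅√3}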